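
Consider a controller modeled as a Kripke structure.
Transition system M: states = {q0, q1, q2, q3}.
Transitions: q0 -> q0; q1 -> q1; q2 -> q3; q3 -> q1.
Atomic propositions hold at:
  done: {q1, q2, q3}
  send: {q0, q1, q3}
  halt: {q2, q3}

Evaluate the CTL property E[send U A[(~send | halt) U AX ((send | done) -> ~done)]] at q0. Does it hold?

Yes

Sat(~send) = {q2}
Sat(~send | halt) = {q2, q3}
Sat(send | done) = {q0, q1, q2, q3}
Sat(~done) = {q0}
Sat((send | done) -> ~done) = {q0}
Sat(AX ((send | done) -> ~done)) = {s : every successor in {q0}} = {q0}
A[(~send | halt) U AX ((send | done) -> ~done)]: least fixpoint, start Z0 = Sat(AX ((send | done) -> ~done)) = {q0}, add states in Sat(~send | halt) with every successor in Z. Already a fixed point.
Sat(A[(~send | halt) U AX ((send | done) -> ~done)]) = {q0}
E[send U A[(~send | halt) U AX ((send | done) -> ~done)]]: least fixpoint, start Z0 = Sat(A[(~send | halt) U AX ((send | done) -> ~done)]) = {q0}, add states in Sat(send) with some successor in Z. Already a fixed point.
Sat(E[send U A[(~send | halt) U AX ((send | done) -> ~done)]]) = {q0}
q0 ∈ Sat(E[send U A[(~send | halt) U AX ((send | done) -> ~done)]]) = {q0}, so the formula holds at q0.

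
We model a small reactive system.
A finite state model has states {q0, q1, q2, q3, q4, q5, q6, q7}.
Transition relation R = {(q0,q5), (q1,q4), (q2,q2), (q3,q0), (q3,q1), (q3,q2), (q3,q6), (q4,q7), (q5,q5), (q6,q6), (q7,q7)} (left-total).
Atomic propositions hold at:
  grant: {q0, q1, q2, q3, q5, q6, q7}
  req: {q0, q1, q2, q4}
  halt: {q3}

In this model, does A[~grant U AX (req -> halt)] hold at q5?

Sat(~grant) = {q4}
Sat(req -> halt) = {q3, q5, q6, q7}
Sat(AX (req -> halt)) = {s : every successor in {q3, q5, q6, q7}} = {q0, q4, q5, q6, q7}
A[~grant U AX (req -> halt)]: least fixpoint, start Z0 = Sat(AX (req -> halt)) = {q0, q4, q5, q6, q7}, add states in Sat(~grant) with every successor in Z. Already a fixed point.
Sat(A[~grant U AX (req -> halt)]) = {q0, q4, q5, q6, q7}
q5 ∈ Sat(A[~grant U AX (req -> halt)]) = {q0, q4, q5, q6, q7}, so the formula holds at q5.

Yes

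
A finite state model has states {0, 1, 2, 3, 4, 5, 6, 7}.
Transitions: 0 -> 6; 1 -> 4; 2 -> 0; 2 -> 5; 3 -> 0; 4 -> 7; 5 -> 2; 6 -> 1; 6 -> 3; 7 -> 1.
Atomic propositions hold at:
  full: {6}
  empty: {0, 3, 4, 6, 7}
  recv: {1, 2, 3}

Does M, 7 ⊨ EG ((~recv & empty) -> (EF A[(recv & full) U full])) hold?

Sat(~recv) = {0, 4, 5, 6, 7}
Sat(~recv & empty) = {0, 4, 6, 7}
Sat(recv & full) = ∅
A[(recv & full) U full]: least fixpoint, start Z0 = Sat(full) = {6}, add states in Sat(recv & full) with every successor in Z. Already a fixed point.
Sat(A[(recv & full) U full]) = {6}
EF A[(recv & full) U full]: least fixpoint, start Z0 = {6}, add states with some successor in Z. Z1 = {0, 6}; Z2 = {0, 2, 3, 6}; Z3 = {0, 2, 3, 5, 6}; fixed.
Sat(EF A[(recv & full) U full]) = {0, 2, 3, 5, 6}
Sat((~recv & empty) -> (EF A[(recv & full) U full])) = {0, 1, 2, 3, 5, 6}
EG ((~recv & empty) -> (EF A[(recv & full) U full])): greatest fixpoint, start Z0 = {0, 1, 2, 3, 5, 6}, keep only states in Sat with some successor in Z. Z1 = {0, 2, 3, 5, 6}; fixed.
Sat(EG ((~recv & empty) -> (EF A[(recv & full) U full]))) = {0, 2, 3, 5, 6}
7 ∉ Sat(EG ((~recv & empty) -> (EF A[(recv & full) U full]))) = {0, 2, 3, 5, 6}, so the formula does not hold at 7.

No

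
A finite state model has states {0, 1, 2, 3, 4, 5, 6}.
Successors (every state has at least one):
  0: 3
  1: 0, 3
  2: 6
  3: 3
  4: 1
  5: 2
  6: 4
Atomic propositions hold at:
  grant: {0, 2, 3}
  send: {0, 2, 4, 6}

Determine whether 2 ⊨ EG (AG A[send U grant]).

A[send U grant]: least fixpoint, start Z0 = Sat(grant) = {0, 2, 3}, add states in Sat(send) with every successor in Z. Already a fixed point.
Sat(A[send U grant]) = {0, 2, 3}
AG A[send U grant]: greatest fixpoint, start Z0 = {0, 2, 3}, keep only states in Sat with every successor in Z. Z1 = {0, 3}; fixed.
Sat(AG A[send U grant]) = {0, 3}
EG (AG A[send U grant]): greatest fixpoint, start Z0 = {0, 3}, keep only states in Sat with some successor in Z. Already a fixed point.
Sat(EG (AG A[send U grant])) = {0, 3}
2 ∉ Sat(EG (AG A[send U grant])) = {0, 3}, so the formula does not hold at 2.

No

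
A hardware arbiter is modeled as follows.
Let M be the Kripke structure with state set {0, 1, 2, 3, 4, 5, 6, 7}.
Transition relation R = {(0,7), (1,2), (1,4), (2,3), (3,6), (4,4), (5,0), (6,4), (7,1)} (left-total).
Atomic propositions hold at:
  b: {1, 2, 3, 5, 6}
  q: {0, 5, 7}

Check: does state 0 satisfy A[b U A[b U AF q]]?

AF q: least fixpoint, start Z0 = {0, 5, 7}, add states with every successor in Z. Already a fixed point.
Sat(AF q) = {0, 5, 7}
A[b U AF q]: least fixpoint, start Z0 = Sat(AF q) = {0, 5, 7}, add states in Sat(b) with every successor in Z. Already a fixed point.
Sat(A[b U AF q]) = {0, 5, 7}
A[b U A[b U AF q]]: least fixpoint, start Z0 = Sat(A[b U AF q]) = {0, 5, 7}, add states in Sat(b) with every successor in Z. Already a fixed point.
Sat(A[b U A[b U AF q]]) = {0, 5, 7}
0 ∈ Sat(A[b U A[b U AF q]]) = {0, 5, 7}, so the formula holds at 0.

Yes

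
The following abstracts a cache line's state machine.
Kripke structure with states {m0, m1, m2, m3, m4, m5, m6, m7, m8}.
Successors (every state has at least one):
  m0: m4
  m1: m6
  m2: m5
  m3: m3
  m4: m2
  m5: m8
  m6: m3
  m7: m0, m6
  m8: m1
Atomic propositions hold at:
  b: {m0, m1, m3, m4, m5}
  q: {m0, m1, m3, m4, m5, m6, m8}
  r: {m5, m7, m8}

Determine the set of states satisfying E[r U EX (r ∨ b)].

Sat(r ∨ b) = {m0, m1, m3, m4, m5, m7, m8}
Sat(EX (r ∨ b)) = {s : some successor in {m0, m1, m3, m4, m5, m7, m8}} = {m0, m2, m3, m5, m6, m7, m8}
E[r U EX (r ∨ b)]: least fixpoint, start Z0 = Sat(EX (r ∨ b)) = {m0, m2, m3, m5, m6, m7, m8}, add states in Sat(r) with some successor in Z. Already a fixed point.
Sat(E[r U EX (r ∨ b)]) = {m0, m2, m3, m5, m6, m7, m8}

{m0, m2, m3, m5, m6, m7, m8}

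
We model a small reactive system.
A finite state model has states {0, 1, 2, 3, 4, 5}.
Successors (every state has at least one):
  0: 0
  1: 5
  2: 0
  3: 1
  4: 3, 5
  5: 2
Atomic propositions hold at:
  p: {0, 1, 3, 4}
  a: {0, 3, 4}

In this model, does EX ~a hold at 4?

Yes

Sat(~a) = {1, 2, 5}
Sat(EX ~a) = {s : some successor in {1, 2, 5}} = {1, 3, 4, 5}
4 ∈ Sat(EX ~a) = {1, 3, 4, 5}, so the formula holds at 4.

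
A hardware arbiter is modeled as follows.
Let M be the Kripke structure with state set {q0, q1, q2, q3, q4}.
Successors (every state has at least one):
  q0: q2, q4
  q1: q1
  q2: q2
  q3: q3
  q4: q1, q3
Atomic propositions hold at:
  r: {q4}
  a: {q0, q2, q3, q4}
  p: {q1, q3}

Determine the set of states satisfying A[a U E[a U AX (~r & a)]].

Sat(~r) = {q0, q1, q2, q3}
Sat(~r & a) = {q0, q2, q3}
Sat(AX (~r & a)) = {s : every successor in {q0, q2, q3}} = {q2, q3}
E[a U AX (~r & a)]: least fixpoint, start Z0 = Sat(AX (~r & a)) = {q2, q3}, add states in Sat(a) with some successor in Z. Z1 = {q0, q2, q3, q4}; fixed.
Sat(E[a U AX (~r & a)]) = {q0, q2, q3, q4}
A[a U E[a U AX (~r & a)]]: least fixpoint, start Z0 = Sat(E[a U AX (~r & a)]) = {q0, q2, q3, q4}, add states in Sat(a) with every successor in Z. Already a fixed point.
Sat(A[a U E[a U AX (~r & a)]]) = {q0, q2, q3, q4}

{q0, q2, q3, q4}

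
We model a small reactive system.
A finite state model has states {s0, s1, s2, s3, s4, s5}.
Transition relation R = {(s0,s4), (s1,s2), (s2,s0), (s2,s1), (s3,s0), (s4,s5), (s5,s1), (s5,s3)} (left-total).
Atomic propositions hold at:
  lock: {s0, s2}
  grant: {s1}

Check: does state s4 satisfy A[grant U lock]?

A[grant U lock]: least fixpoint, start Z0 = Sat(lock) = {s0, s2}, add states in Sat(grant) with every successor in Z. Z1 = {s0, s1, s2}; fixed.
Sat(A[grant U lock]) = {s0, s1, s2}
s4 ∉ Sat(A[grant U lock]) = {s0, s1, s2}, so the formula does not hold at s4.

No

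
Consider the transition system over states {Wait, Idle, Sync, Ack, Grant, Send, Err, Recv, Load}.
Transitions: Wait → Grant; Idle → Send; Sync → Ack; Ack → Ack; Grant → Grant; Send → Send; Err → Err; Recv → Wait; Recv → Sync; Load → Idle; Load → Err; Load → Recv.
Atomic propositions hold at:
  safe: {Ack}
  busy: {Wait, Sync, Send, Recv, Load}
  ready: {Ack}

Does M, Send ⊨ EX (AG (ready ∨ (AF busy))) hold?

AF busy: least fixpoint, start Z0 = {Wait, Sync, Send, Recv, Load}, add states with every successor in Z. Z1 = {Wait, Idle, Sync, Send, Recv, Load}; fixed.
Sat(AF busy) = {Wait, Idle, Sync, Send, Recv, Load}
Sat(ready ∨ (AF busy)) = {Wait, Idle, Sync, Ack, Send, Recv, Load}
AG (ready ∨ (AF busy)): greatest fixpoint, start Z0 = {Wait, Idle, Sync, Ack, Send, Recv, Load}, keep only states in Sat with every successor in Z. Z1 = {Idle, Sync, Ack, Send, Recv}; Z2 = {Idle, Sync, Ack, Send}; fixed.
Sat(AG (ready ∨ (AF busy))) = {Idle, Sync, Ack, Send}
Sat(EX (AG (ready ∨ (AF busy)))) = {s : some successor in {Idle, Sync, Ack, Send}} = {Idle, Sync, Ack, Send, Recv, Load}
Send ∈ Sat(EX (AG (ready ∨ (AF busy)))) = {Idle, Sync, Ack, Send, Recv, Load}, so the formula holds at Send.

Yes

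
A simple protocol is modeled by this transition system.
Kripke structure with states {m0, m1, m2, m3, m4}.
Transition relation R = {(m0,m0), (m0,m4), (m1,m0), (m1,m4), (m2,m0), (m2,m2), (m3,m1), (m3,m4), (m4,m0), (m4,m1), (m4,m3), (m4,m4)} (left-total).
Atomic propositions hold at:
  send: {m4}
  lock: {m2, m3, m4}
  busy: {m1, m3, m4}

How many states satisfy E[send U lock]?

3

E[send U lock]: least fixpoint, start Z0 = Sat(lock) = {m2, m3, m4}, add states in Sat(send) with some successor in Z. Already a fixed point.
Sat(E[send U lock]) = {m2, m3, m4}
|Sat(E[send U lock])| = |{m2, m3, m4}| = 3.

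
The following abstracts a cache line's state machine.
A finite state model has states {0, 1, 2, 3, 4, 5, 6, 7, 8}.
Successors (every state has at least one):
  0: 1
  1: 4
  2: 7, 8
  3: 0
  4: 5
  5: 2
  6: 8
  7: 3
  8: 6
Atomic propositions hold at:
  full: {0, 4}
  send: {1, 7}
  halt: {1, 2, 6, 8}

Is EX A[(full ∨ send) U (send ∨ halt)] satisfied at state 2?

Sat(full ∨ send) = {0, 1, 4, 7}
Sat(send ∨ halt) = {1, 2, 6, 7, 8}
A[(full ∨ send) U (send ∨ halt)]: least fixpoint, start Z0 = Sat((send ∨ halt)) = {1, 2, 6, 7, 8}, add states in Sat(full ∨ send) with every successor in Z. Z1 = {0, 1, 2, 6, 7, 8}; fixed.
Sat(A[(full ∨ send) U (send ∨ halt)]) = {0, 1, 2, 6, 7, 8}
Sat(EX A[(full ∨ send) U (send ∨ halt)]) = {s : some successor in {0, 1, 2, 6, 7, 8}} = {0, 2, 3, 5, 6, 8}
2 ∈ Sat(EX A[(full ∨ send) U (send ∨ halt)]) = {0, 2, 3, 5, 6, 8}, so the formula holds at 2.

Yes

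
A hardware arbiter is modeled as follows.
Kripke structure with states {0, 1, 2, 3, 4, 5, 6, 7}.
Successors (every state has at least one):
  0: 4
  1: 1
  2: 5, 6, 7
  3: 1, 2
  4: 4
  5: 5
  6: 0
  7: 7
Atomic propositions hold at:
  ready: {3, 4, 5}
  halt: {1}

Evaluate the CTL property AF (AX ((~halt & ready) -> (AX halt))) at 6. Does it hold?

Sat(~halt) = {0, 2, 3, 4, 5, 6, 7}
Sat(~halt & ready) = {3, 4, 5}
Sat(AX halt) = {s : every successor in {1}} = {1}
Sat((~halt & ready) -> (AX halt)) = {0, 1, 2, 6, 7}
Sat(AX ((~halt & ready) -> (AX halt))) = {s : every successor in {0, 1, 2, 6, 7}} = {1, 3, 6, 7}
AF (AX ((~halt & ready) -> (AX halt))): least fixpoint, start Z0 = {1, 3, 6, 7}, add states with every successor in Z. Already a fixed point.
Sat(AF (AX ((~halt & ready) -> (AX halt)))) = {1, 3, 6, 7}
6 ∈ Sat(AF (AX ((~halt & ready) -> (AX halt)))) = {1, 3, 6, 7}, so the formula holds at 6.

Yes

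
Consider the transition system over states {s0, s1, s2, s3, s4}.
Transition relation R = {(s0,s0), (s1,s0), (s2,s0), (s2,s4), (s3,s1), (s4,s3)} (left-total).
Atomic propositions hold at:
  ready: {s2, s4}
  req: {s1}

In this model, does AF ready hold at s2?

Yes

AF ready: least fixpoint, start Z0 = {s2, s4}, add states with every successor in Z. Already a fixed point.
Sat(AF ready) = {s2, s4}
s2 ∈ Sat(AF ready) = {s2, s4}, so the formula holds at s2.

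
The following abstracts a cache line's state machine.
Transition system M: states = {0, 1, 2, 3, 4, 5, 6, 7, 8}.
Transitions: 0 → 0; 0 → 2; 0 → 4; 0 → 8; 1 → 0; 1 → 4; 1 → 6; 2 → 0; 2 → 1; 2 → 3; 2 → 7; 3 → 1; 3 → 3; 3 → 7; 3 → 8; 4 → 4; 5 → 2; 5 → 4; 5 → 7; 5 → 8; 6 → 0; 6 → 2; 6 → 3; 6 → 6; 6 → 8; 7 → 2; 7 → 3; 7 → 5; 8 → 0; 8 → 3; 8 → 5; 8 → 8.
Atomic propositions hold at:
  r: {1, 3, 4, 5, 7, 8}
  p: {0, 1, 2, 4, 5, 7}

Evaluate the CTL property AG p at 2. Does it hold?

AG p: greatest fixpoint, start Z0 = {0, 1, 2, 4, 5, 7}, keep only states in Sat with every successor in Z. Z1 = {4}; fixed.
Sat(AG p) = {4}
2 ∉ Sat(AG p) = {4}, so the formula does not hold at 2.

No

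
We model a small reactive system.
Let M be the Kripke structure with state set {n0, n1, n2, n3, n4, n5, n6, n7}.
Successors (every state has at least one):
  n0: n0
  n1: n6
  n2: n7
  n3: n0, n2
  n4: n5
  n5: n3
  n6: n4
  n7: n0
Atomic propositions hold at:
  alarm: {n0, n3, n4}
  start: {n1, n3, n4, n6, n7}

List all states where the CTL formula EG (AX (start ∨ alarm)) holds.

Sat(start ∨ alarm) = {n0, n1, n3, n4, n6, n7}
Sat(AX (start ∨ alarm)) = {s : every successor in {n0, n1, n3, n4, n6, n7}} = {n0, n1, n2, n5, n6, n7}
EG (AX (start ∨ alarm)): greatest fixpoint, start Z0 = {n0, n1, n2, n5, n6, n7}, keep only states in Sat with some successor in Z. Z1 = {n0, n1, n2, n7}; Z2 = {n0, n2, n7}; fixed.
Sat(EG (AX (start ∨ alarm))) = {n0, n2, n7}

{n0, n2, n7}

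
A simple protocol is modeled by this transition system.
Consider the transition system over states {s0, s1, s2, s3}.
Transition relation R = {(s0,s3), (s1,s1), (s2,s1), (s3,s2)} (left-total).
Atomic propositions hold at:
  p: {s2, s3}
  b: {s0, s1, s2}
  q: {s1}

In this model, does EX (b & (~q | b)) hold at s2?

Sat(~q) = {s0, s2, s3}
Sat(~q | b) = {s0, s1, s2, s3}
Sat(b & (~q | b)) = {s0, s1, s2}
Sat(EX (b & (~q | b))) = {s : some successor in {s0, s1, s2}} = {s1, s2, s3}
s2 ∈ Sat(EX (b & (~q | b))) = {s1, s2, s3}, so the formula holds at s2.

Yes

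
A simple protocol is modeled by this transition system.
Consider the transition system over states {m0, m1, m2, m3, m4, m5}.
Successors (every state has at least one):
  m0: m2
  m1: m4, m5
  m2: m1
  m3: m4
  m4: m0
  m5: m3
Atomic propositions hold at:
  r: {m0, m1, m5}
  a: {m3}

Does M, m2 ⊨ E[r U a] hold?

No

E[r U a]: least fixpoint, start Z0 = Sat(a) = {m3}, add states in Sat(r) with some successor in Z. Z1 = {m3, m5}; Z2 = {m1, m3, m5}; fixed.
Sat(E[r U a]) = {m1, m3, m5}
m2 ∉ Sat(E[r U a]) = {m1, m3, m5}, so the formula does not hold at m2.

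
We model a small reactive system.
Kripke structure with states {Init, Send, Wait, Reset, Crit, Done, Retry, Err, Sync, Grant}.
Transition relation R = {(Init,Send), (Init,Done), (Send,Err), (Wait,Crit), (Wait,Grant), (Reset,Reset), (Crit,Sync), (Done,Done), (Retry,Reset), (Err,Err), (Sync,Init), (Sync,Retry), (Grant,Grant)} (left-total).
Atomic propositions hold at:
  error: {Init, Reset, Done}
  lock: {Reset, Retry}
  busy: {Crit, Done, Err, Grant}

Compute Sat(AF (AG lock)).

{Reset, Retry}

AG lock: greatest fixpoint, start Z0 = {Reset, Retry}, keep only states in Sat with every successor in Z. Already a fixed point.
Sat(AG lock) = {Reset, Retry}
AF (AG lock): least fixpoint, start Z0 = {Reset, Retry}, add states with every successor in Z. Already a fixed point.
Sat(AF (AG lock)) = {Reset, Retry}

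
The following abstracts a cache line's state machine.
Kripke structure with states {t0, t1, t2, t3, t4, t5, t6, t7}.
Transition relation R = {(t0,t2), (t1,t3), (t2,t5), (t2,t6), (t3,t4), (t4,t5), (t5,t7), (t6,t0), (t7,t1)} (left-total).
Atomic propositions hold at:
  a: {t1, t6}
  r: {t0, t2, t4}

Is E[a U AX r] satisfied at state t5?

No

Sat(AX r) = {s : every successor in {t0, t2, t4}} = {t0, t3, t6}
E[a U AX r]: least fixpoint, start Z0 = Sat(AX r) = {t0, t3, t6}, add states in Sat(a) with some successor in Z. Z1 = {t0, t1, t3, t6}; fixed.
Sat(E[a U AX r]) = {t0, t1, t3, t6}
t5 ∉ Sat(E[a U AX r]) = {t0, t1, t3, t6}, so the formula does not hold at t5.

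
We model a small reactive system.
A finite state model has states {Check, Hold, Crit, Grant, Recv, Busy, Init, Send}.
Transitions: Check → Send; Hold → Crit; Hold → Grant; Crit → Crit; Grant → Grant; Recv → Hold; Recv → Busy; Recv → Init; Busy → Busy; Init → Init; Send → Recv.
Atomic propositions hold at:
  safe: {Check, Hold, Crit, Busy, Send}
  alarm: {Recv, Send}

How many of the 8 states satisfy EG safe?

EG safe: greatest fixpoint, start Z0 = {Check, Hold, Crit, Busy, Send}, keep only states in Sat with some successor in Z. Z1 = {Check, Hold, Crit, Busy}; Z2 = {Hold, Crit, Busy}; fixed.
Sat(EG safe) = {Hold, Crit, Busy}
|Sat(EG safe)| = |{Hold, Crit, Busy}| = 3.

3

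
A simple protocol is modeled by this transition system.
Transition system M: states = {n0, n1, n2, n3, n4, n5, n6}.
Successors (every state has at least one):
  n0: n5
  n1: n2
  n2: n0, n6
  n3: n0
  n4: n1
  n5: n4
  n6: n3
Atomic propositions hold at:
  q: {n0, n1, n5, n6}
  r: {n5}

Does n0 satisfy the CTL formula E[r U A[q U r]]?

A[q U r]: least fixpoint, start Z0 = Sat(r) = {n5}, add states in Sat(q) with every successor in Z. Z1 = {n0, n5}; fixed.
Sat(A[q U r]) = {n0, n5}
E[r U A[q U r]]: least fixpoint, start Z0 = Sat(A[q U r]) = {n0, n5}, add states in Sat(r) with some successor in Z. Already a fixed point.
Sat(E[r U A[q U r]]) = {n0, n5}
n0 ∈ Sat(E[r U A[q U r]]) = {n0, n5}, so the formula holds at n0.

Yes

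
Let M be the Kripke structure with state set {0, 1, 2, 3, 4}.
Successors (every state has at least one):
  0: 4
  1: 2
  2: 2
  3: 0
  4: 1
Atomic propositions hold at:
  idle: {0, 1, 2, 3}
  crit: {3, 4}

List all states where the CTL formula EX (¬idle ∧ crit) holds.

Sat(¬idle) = {4}
Sat(¬idle ∧ crit) = {4}
Sat(EX (¬idle ∧ crit)) = {s : some successor in {4}} = {0}

{0}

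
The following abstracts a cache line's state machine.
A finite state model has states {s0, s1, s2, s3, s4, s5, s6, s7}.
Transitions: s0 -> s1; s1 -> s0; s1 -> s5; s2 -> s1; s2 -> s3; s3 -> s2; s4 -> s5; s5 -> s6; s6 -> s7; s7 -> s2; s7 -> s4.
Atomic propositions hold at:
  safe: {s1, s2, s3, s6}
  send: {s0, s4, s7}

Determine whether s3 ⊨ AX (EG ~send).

Sat(~send) = {s1, s2, s3, s5, s6}
EG ~send: greatest fixpoint, start Z0 = {s1, s2, s3, s5, s6}, keep only states in Sat with some successor in Z. Z1 = {s1, s2, s3, s5}; Z2 = {s1, s2, s3}; Z3 = {s2, s3}; fixed.
Sat(EG ~send) = {s2, s3}
Sat(AX (EG ~send)) = {s : every successor in {s2, s3}} = {s3}
s3 ∈ Sat(AX (EG ~send)) = {s3}, so the formula holds at s3.

Yes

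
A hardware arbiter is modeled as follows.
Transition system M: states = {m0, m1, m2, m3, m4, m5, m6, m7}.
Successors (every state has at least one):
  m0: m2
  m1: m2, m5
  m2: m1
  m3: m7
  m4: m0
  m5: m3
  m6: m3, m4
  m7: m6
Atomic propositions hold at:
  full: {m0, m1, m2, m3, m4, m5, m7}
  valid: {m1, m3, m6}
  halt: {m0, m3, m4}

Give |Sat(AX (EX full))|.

Sat(EX full) = {s : some successor in {m0, m1, m2, m3, m4, m5, m7}} = {m0, m1, m2, m3, m4, m5, m6}
Sat(AX (EX full)) = {s : every successor in {m0, m1, m2, m3, m4, m5, m6}} = {m0, m1, m2, m4, m5, m6, m7}
|Sat(AX (EX full))| = |{m0, m1, m2, m4, m5, m6, m7}| = 7.

7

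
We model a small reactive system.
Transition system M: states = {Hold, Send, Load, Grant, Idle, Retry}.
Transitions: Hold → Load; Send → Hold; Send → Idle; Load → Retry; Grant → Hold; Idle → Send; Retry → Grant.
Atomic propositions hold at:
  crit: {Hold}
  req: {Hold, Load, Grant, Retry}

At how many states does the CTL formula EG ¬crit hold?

Sat(¬crit) = {Send, Load, Grant, Idle, Retry}
EG ¬crit: greatest fixpoint, start Z0 = {Send, Load, Grant, Idle, Retry}, keep only states in Sat with some successor in Z. Z1 = {Send, Load, Idle, Retry}; Z2 = {Send, Load, Idle}; Z3 = {Send, Idle}; fixed.
Sat(EG ¬crit) = {Send, Idle}
|Sat(EG ¬crit)| = |{Send, Idle}| = 2.

2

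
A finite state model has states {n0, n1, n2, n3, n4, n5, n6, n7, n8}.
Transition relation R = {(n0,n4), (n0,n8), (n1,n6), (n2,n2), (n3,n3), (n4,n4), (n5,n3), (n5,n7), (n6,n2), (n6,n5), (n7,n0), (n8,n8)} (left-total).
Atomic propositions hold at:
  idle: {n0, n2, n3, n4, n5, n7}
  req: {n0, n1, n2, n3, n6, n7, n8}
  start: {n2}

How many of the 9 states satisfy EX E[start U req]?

8

E[start U req]: least fixpoint, start Z0 = Sat(req) = {n0, n1, n2, n3, n6, n7, n8}, add states in Sat(start) with some successor in Z. Already a fixed point.
Sat(E[start U req]) = {n0, n1, n2, n3, n6, n7, n8}
Sat(EX E[start U req]) = {s : some successor in {n0, n1, n2, n3, n6, n7, n8}} = {n0, n1, n2, n3, n5, n6, n7, n8}
|Sat(EX E[start U req])| = |{n0, n1, n2, n3, n5, n6, n7, n8}| = 8.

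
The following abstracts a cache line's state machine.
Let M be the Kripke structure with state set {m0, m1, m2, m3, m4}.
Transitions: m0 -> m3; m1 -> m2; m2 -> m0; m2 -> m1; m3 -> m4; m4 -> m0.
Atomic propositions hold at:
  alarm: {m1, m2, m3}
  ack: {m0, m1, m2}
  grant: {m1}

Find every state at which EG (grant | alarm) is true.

Sat(grant | alarm) = {m1, m2, m3}
EG (grant | alarm): greatest fixpoint, start Z0 = {m1, m2, m3}, keep only states in Sat with some successor in Z. Z1 = {m1, m2}; fixed.
Sat(EG (grant | alarm)) = {m1, m2}

{m1, m2}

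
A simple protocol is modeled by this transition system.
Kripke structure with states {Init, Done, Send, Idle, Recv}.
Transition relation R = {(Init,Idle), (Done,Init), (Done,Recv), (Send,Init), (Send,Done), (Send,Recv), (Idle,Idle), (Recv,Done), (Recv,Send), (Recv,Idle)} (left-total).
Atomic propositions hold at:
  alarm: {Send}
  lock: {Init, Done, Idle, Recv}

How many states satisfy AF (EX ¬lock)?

1

Sat(¬lock) = {Send}
Sat(EX ¬lock) = {s : some successor in {Send}} = {Recv}
AF (EX ¬lock): least fixpoint, start Z0 = {Recv}, add states with every successor in Z. Already a fixed point.
Sat(AF (EX ¬lock)) = {Recv}
|Sat(AF (EX ¬lock))| = |{Recv}| = 1.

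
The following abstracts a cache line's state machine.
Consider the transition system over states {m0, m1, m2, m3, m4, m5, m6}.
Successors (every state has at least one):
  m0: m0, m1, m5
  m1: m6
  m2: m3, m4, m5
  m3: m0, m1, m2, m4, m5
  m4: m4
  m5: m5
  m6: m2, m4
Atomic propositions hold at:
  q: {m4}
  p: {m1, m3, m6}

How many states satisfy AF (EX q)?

Sat(EX q) = {s : some successor in {m4}} = {m2, m3, m4, m6}
AF (EX q): least fixpoint, start Z0 = {m2, m3, m4, m6}, add states with every successor in Z. Z1 = {m1, m2, m3, m4, m6}; fixed.
Sat(AF (EX q)) = {m1, m2, m3, m4, m6}
|Sat(AF (EX q))| = |{m1, m2, m3, m4, m6}| = 5.

5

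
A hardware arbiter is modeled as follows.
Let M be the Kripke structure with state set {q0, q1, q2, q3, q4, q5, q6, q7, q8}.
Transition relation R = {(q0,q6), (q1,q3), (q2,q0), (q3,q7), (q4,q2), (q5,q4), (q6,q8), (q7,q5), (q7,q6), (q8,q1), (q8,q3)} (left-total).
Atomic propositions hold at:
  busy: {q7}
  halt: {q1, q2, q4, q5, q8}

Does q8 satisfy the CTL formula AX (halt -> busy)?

No

Sat(halt -> busy) = {q0, q3, q6, q7}
Sat(AX (halt -> busy)) = {s : every successor in {q0, q3, q6, q7}} = {q0, q1, q2, q3}
q8 ∉ Sat(AX (halt -> busy)) = {q0, q1, q2, q3}, so the formula does not hold at q8.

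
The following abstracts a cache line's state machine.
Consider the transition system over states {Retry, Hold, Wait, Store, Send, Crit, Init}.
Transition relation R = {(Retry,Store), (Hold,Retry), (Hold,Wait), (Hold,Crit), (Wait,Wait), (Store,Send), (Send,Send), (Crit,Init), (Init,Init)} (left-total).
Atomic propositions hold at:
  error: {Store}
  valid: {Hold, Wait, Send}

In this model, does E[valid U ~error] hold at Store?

No

Sat(~error) = {Retry, Hold, Wait, Send, Crit, Init}
E[valid U ~error]: least fixpoint, start Z0 = Sat(~error) = {Retry, Hold, Wait, Send, Crit, Init}, add states in Sat(valid) with some successor in Z. Already a fixed point.
Sat(E[valid U ~error]) = {Retry, Hold, Wait, Send, Crit, Init}
Store ∉ Sat(E[valid U ~error]) = {Retry, Hold, Wait, Send, Crit, Init}, so the formula does not hold at Store.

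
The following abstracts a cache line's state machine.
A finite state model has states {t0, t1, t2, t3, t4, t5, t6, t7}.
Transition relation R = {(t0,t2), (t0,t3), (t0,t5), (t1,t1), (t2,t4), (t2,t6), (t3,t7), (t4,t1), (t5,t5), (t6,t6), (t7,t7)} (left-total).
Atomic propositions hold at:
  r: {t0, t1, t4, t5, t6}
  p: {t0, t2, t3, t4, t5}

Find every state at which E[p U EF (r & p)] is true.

Sat(r & p) = {t0, t4, t5}
EF (r & p): least fixpoint, start Z0 = {t0, t4, t5}, add states with some successor in Z. Z1 = {t0, t2, t4, t5}; fixed.
Sat(EF (r & p)) = {t0, t2, t4, t5}
E[p U EF (r & p)]: least fixpoint, start Z0 = Sat(EF (r & p)) = {t0, t2, t4, t5}, add states in Sat(p) with some successor in Z. Already a fixed point.
Sat(E[p U EF (r & p)]) = {t0, t2, t4, t5}

{t0, t2, t4, t5}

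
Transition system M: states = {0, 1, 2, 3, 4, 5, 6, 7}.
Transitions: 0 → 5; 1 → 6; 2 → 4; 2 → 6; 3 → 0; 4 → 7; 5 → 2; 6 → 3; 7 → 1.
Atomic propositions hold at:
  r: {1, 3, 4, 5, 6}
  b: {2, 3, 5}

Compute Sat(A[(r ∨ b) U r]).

{1, 2, 3, 4, 5, 6}

Sat(r ∨ b) = {1, 2, 3, 4, 5, 6}
A[(r ∨ b) U r]: least fixpoint, start Z0 = Sat(r) = {1, 3, 4, 5, 6}, add states in Sat(r ∨ b) with every successor in Z. Z1 = {1, 2, 3, 4, 5, 6}; fixed.
Sat(A[(r ∨ b) U r]) = {1, 2, 3, 4, 5, 6}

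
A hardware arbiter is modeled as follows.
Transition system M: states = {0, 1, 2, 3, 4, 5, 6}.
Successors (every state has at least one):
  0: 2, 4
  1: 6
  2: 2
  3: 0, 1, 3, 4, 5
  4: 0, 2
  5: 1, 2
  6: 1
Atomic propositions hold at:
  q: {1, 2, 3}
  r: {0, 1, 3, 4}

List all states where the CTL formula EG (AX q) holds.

{2, 5}

Sat(AX q) = {s : every successor in {1, 2, 3}} = {2, 5, 6}
EG (AX q): greatest fixpoint, start Z0 = {2, 5, 6}, keep only states in Sat with some successor in Z. Z1 = {2, 5}; fixed.
Sat(EG (AX q)) = {2, 5}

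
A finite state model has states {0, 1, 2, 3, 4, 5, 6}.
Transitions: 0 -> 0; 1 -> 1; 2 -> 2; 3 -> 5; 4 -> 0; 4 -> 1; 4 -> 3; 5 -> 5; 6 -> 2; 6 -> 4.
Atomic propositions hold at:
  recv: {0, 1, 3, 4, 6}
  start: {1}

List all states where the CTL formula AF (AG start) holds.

{1}

AG start: greatest fixpoint, start Z0 = {1}, keep only states in Sat with every successor in Z. Already a fixed point.
Sat(AG start) = {1}
AF (AG start): least fixpoint, start Z0 = {1}, add states with every successor in Z. Already a fixed point.
Sat(AF (AG start)) = {1}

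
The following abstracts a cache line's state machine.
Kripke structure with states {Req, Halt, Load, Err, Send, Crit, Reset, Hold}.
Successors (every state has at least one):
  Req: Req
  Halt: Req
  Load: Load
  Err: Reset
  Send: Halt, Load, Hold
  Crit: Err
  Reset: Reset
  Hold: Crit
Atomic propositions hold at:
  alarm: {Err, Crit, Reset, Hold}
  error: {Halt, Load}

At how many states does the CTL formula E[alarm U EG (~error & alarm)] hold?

4

Sat(~error) = {Req, Err, Send, Crit, Reset, Hold}
Sat(~error & alarm) = {Err, Crit, Reset, Hold}
EG (~error & alarm): greatest fixpoint, start Z0 = {Err, Crit, Reset, Hold}, keep only states in Sat with some successor in Z. Already a fixed point.
Sat(EG (~error & alarm)) = {Err, Crit, Reset, Hold}
E[alarm U EG (~error & alarm)]: least fixpoint, start Z0 = Sat(EG (~error & alarm)) = {Err, Crit, Reset, Hold}, add states in Sat(alarm) with some successor in Z. Already a fixed point.
Sat(E[alarm U EG (~error & alarm)]) = {Err, Crit, Reset, Hold}
|Sat(E[alarm U EG (~error & alarm)])| = |{Err, Crit, Reset, Hold}| = 4.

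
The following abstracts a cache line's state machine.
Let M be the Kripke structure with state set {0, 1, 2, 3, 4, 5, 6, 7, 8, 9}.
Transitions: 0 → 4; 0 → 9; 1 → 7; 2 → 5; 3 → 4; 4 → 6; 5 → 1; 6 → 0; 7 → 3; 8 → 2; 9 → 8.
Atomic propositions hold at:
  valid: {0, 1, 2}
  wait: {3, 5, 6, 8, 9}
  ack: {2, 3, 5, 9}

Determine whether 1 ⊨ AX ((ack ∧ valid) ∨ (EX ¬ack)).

No

Sat(ack ∧ valid) = {2}
Sat(¬ack) = {0, 1, 4, 6, 7, 8}
Sat(EX ¬ack) = {s : some successor in {0, 1, 4, 6, 7, 8}} = {0, 1, 3, 4, 5, 6, 9}
Sat((ack ∧ valid) ∨ (EX ¬ack)) = {0, 1, 2, 3, 4, 5, 6, 9}
Sat(AX ((ack ∧ valid) ∨ (EX ¬ack))) = {s : every successor in {0, 1, 2, 3, 4, 5, 6, 9}} = {0, 2, 3, 4, 5, 6, 7, 8}
1 ∉ Sat(AX ((ack ∧ valid) ∨ (EX ¬ack))) = {0, 2, 3, 4, 5, 6, 7, 8}, so the formula does not hold at 1.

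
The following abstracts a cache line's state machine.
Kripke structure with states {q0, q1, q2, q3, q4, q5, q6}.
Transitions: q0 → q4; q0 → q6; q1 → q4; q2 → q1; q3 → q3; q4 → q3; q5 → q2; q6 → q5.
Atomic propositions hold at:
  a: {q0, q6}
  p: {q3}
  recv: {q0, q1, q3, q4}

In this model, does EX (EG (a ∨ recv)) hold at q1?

Sat(a ∨ recv) = {q0, q1, q3, q4, q6}
EG (a ∨ recv): greatest fixpoint, start Z0 = {q0, q1, q3, q4, q6}, keep only states in Sat with some successor in Z. Z1 = {q0, q1, q3, q4}; fixed.
Sat(EG (a ∨ recv)) = {q0, q1, q3, q4}
Sat(EX (EG (a ∨ recv))) = {s : some successor in {q0, q1, q3, q4}} = {q0, q1, q2, q3, q4}
q1 ∈ Sat(EX (EG (a ∨ recv))) = {q0, q1, q2, q3, q4}, so the formula holds at q1.

Yes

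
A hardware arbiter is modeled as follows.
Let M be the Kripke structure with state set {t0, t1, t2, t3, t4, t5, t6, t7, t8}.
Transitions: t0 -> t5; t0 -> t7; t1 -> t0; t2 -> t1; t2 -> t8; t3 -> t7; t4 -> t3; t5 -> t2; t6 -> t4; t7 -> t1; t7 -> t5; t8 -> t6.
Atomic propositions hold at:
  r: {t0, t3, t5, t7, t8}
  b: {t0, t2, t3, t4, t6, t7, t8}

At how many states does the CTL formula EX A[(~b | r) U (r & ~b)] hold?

2

Sat(~b) = {t1, t5}
Sat(~b | r) = {t0, t1, t3, t5, t7, t8}
Sat(r & ~b) = {t5}
A[(~b | r) U (r & ~b)]: least fixpoint, start Z0 = Sat((r & ~b)) = {t5}, add states in Sat(~b | r) with every successor in Z. Already a fixed point.
Sat(A[(~b | r) U (r & ~b)]) = {t5}
Sat(EX A[(~b | r) U (r & ~b)]) = {s : some successor in {t5}} = {t0, t7}
|Sat(EX A[(~b | r) U (r & ~b)])| = |{t0, t7}| = 2.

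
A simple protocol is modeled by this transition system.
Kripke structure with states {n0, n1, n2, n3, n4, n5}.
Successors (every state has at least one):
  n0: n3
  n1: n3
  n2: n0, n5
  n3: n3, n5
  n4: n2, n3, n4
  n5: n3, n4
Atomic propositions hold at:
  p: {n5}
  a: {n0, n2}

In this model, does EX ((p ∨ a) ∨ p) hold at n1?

No

Sat(p ∨ a) = {n0, n2, n5}
Sat((p ∨ a) ∨ p) = {n0, n2, n5}
Sat(EX ((p ∨ a) ∨ p)) = {s : some successor in {n0, n2, n5}} = {n2, n3, n4}
n1 ∉ Sat(EX ((p ∨ a) ∨ p)) = {n2, n3, n4}, so the formula does not hold at n1.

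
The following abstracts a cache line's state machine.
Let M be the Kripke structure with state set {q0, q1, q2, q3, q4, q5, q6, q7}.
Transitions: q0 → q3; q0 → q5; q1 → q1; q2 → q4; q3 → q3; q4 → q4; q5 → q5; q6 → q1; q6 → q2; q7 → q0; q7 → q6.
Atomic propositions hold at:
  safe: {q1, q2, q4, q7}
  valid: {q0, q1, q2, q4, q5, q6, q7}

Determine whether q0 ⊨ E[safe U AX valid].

Sat(AX valid) = {s : every successor in {q0, q1, q2, q4, q5, q6, q7}} = {q1, q2, q4, q5, q6, q7}
E[safe U AX valid]: least fixpoint, start Z0 = Sat(AX valid) = {q1, q2, q4, q5, q6, q7}, add states in Sat(safe) with some successor in Z. Already a fixed point.
Sat(E[safe U AX valid]) = {q1, q2, q4, q5, q6, q7}
q0 ∉ Sat(E[safe U AX valid]) = {q1, q2, q4, q5, q6, q7}, so the formula does not hold at q0.

No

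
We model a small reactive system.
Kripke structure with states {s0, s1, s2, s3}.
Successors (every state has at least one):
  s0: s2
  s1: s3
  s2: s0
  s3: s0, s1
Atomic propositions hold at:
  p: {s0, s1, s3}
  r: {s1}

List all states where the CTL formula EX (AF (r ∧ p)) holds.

{s3}

Sat(r ∧ p) = {s1}
AF (r ∧ p): least fixpoint, start Z0 = {s1}, add states with every successor in Z. Already a fixed point.
Sat(AF (r ∧ p)) = {s1}
Sat(EX (AF (r ∧ p))) = {s : some successor in {s1}} = {s3}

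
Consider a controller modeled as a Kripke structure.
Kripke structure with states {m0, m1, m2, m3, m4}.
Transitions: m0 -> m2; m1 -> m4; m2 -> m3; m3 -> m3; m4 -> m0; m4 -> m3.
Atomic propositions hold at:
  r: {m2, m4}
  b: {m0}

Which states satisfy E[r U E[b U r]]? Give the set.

{m0, m2, m4}

E[b U r]: least fixpoint, start Z0 = Sat(r) = {m2, m4}, add states in Sat(b) with some successor in Z. Z1 = {m0, m2, m4}; fixed.
Sat(E[b U r]) = {m0, m2, m4}
E[r U E[b U r]]: least fixpoint, start Z0 = Sat(E[b U r]) = {m0, m2, m4}, add states in Sat(r) with some successor in Z. Already a fixed point.
Sat(E[r U E[b U r]]) = {m0, m2, m4}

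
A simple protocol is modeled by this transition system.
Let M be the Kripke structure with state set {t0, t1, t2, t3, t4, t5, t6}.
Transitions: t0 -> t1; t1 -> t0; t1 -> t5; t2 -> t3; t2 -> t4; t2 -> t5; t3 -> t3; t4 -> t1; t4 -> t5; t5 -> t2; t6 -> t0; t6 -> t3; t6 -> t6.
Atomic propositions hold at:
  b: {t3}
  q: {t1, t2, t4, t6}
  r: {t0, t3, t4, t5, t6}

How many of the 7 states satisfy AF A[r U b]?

1

A[r U b]: least fixpoint, start Z0 = Sat(b) = {t3}, add states in Sat(r) with every successor in Z. Already a fixed point.
Sat(A[r U b]) = {t3}
AF A[r U b]: least fixpoint, start Z0 = {t3}, add states with every successor in Z. Already a fixed point.
Sat(AF A[r U b]) = {t3}
|Sat(AF A[r U b])| = |{t3}| = 1.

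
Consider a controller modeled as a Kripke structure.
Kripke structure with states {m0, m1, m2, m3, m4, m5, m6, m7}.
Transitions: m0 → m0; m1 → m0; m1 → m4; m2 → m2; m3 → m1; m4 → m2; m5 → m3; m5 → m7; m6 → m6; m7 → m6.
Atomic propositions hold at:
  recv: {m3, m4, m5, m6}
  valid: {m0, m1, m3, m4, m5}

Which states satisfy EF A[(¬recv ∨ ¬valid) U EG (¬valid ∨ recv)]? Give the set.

Sat(¬recv) = {m0, m1, m2, m7}
Sat(¬valid) = {m2, m6, m7}
Sat(¬recv ∨ ¬valid) = {m0, m1, m2, m6, m7}
Sat(¬valid ∨ recv) = {m2, m3, m4, m5, m6, m7}
EG (¬valid ∨ recv): greatest fixpoint, start Z0 = {m2, m3, m4, m5, m6, m7}, keep only states in Sat with some successor in Z. Z1 = {m2, m4, m5, m6, m7}; fixed.
Sat(EG (¬valid ∨ recv)) = {m2, m4, m5, m6, m7}
A[(¬recv ∨ ¬valid) U EG (¬valid ∨ recv)]: least fixpoint, start Z0 = Sat(EG (¬valid ∨ recv)) = {m2, m4, m5, m6, m7}, add states in Sat(¬recv ∨ ¬valid) with every successor in Z. Already a fixed point.
Sat(A[(¬recv ∨ ¬valid) U EG (¬valid ∨ recv)]) = {m2, m4, m5, m6, m7}
EF A[(¬recv ∨ ¬valid) U EG (¬valid ∨ recv)]: least fixpoint, start Z0 = {m2, m4, m5, m6, m7}, add states with some successor in Z. Z1 = {m1, m2, m4, m5, m6, m7}; Z2 = {m1, m2, m3, m4, m5, m6, m7}; fixed.
Sat(EF A[(¬recv ∨ ¬valid) U EG (¬valid ∨ recv)]) = {m1, m2, m3, m4, m5, m6, m7}

{m1, m2, m3, m4, m5, m6, m7}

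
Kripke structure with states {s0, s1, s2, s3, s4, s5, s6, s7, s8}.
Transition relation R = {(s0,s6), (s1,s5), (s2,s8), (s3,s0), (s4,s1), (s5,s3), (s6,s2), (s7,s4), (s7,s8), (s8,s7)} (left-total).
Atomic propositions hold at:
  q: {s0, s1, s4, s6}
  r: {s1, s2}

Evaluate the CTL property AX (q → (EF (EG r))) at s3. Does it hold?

No

EG r: greatest fixpoint, start Z0 = {s1, s2}, keep only states in Sat with some successor in Z. Z1 = ∅; fixed.
Sat(EG r) = ∅
EF (EG r): least fixpoint, start Z0 = ∅, add states with some successor in Z. Already a fixed point.
Sat(EF (EG r)) = ∅
Sat(q → (EF (EG r))) = {s2, s3, s5, s7, s8}
Sat(AX (q → (EF (EG r)))) = {s : every successor in {s2, s3, s5, s7, s8}} = {s1, s2, s5, s6, s8}
s3 ∉ Sat(AX (q → (EF (EG r)))) = {s1, s2, s5, s6, s8}, so the formula does not hold at s3.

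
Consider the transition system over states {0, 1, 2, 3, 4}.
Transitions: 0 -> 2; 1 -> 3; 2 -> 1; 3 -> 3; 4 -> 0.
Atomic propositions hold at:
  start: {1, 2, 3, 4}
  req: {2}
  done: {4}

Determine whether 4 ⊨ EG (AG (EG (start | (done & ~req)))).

No

Sat(~req) = {0, 1, 3, 4}
Sat(done & ~req) = {4}
Sat(start | (done & ~req)) = {1, 2, 3, 4}
EG (start | (done & ~req)): greatest fixpoint, start Z0 = {1, 2, 3, 4}, keep only states in Sat with some successor in Z. Z1 = {1, 2, 3}; fixed.
Sat(EG (start | (done & ~req))) = {1, 2, 3}
AG (EG (start | (done & ~req))): greatest fixpoint, start Z0 = {1, 2, 3}, keep only states in Sat with every successor in Z. Already a fixed point.
Sat(AG (EG (start | (done & ~req)))) = {1, 2, 3}
EG (AG (EG (start | (done & ~req)))): greatest fixpoint, start Z0 = {1, 2, 3}, keep only states in Sat with some successor in Z. Already a fixed point.
Sat(EG (AG (EG (start | (done & ~req))))) = {1, 2, 3}
4 ∉ Sat(EG (AG (EG (start | (done & ~req))))) = {1, 2, 3}, so the formula does not hold at 4.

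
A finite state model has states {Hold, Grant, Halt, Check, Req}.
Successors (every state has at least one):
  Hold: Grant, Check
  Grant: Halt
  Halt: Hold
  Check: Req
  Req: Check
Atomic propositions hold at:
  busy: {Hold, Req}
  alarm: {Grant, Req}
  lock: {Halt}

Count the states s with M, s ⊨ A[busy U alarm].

A[busy U alarm]: least fixpoint, start Z0 = Sat(alarm) = {Grant, Req}, add states in Sat(busy) with every successor in Z. Already a fixed point.
Sat(A[busy U alarm]) = {Grant, Req}
|Sat(A[busy U alarm])| = |{Grant, Req}| = 2.

2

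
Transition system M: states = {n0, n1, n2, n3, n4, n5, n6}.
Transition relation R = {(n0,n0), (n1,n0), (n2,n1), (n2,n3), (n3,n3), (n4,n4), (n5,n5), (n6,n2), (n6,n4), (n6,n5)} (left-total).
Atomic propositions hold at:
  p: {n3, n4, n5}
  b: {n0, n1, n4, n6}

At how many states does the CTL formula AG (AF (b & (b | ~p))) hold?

3

Sat(~p) = {n0, n1, n2, n6}
Sat(b | ~p) = {n0, n1, n2, n4, n6}
Sat(b & (b | ~p)) = {n0, n1, n4, n6}
AF (b & (b | ~p)): least fixpoint, start Z0 = {n0, n1, n4, n6}, add states with every successor in Z. Already a fixed point.
Sat(AF (b & (b | ~p))) = {n0, n1, n4, n6}
AG (AF (b & (b | ~p))): greatest fixpoint, start Z0 = {n0, n1, n4, n6}, keep only states in Sat with every successor in Z. Z1 = {n0, n1, n4}; fixed.
Sat(AG (AF (b & (b | ~p)))) = {n0, n1, n4}
|Sat(AG (AF (b & (b | ~p))))| = |{n0, n1, n4}| = 3.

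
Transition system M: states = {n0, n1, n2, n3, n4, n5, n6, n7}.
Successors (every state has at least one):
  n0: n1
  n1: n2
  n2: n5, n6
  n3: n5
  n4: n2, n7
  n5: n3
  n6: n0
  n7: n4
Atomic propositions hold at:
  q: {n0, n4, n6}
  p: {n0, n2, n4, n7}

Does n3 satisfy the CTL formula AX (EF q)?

No

EF q: least fixpoint, start Z0 = {n0, n4, n6}, add states with some successor in Z. Z1 = {n0, n2, n4, n6, n7}; Z2 = {n0, n1, n2, n4, n6, n7}; fixed.
Sat(EF q) = {n0, n1, n2, n4, n6, n7}
Sat(AX (EF q)) = {s : every successor in {n0, n1, n2, n4, n6, n7}} = {n0, n1, n4, n6, n7}
n3 ∉ Sat(AX (EF q)) = {n0, n1, n4, n6, n7}, so the formula does not hold at n3.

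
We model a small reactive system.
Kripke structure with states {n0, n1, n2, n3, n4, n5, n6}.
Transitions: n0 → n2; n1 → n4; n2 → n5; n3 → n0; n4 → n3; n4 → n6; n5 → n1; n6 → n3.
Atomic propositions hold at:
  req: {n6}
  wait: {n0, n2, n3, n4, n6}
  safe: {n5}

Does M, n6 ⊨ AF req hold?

AF req: least fixpoint, start Z0 = {n6}, add states with every successor in Z. Already a fixed point.
Sat(AF req) = {n6}
n6 ∈ Sat(AF req) = {n6}, so the formula holds at n6.

Yes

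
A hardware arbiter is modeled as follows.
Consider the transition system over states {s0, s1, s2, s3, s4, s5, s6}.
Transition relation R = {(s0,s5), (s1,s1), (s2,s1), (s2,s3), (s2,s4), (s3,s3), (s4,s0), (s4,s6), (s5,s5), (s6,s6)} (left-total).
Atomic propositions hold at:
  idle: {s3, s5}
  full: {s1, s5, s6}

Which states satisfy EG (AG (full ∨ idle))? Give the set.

{s1, s3, s5, s6}

Sat(full ∨ idle) = {s1, s3, s5, s6}
AG (full ∨ idle): greatest fixpoint, start Z0 = {s1, s3, s5, s6}, keep only states in Sat with every successor in Z. Already a fixed point.
Sat(AG (full ∨ idle)) = {s1, s3, s5, s6}
EG (AG (full ∨ idle)): greatest fixpoint, start Z0 = {s1, s3, s5, s6}, keep only states in Sat with some successor in Z. Already a fixed point.
Sat(EG (AG (full ∨ idle))) = {s1, s3, s5, s6}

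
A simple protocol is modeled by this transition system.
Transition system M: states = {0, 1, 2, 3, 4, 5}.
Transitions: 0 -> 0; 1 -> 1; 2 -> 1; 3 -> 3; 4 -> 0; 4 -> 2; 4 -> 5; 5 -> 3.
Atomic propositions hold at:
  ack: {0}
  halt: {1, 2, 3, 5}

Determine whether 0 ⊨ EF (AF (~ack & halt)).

No

Sat(~ack) = {1, 2, 3, 4, 5}
Sat(~ack & halt) = {1, 2, 3, 5}
AF (~ack & halt): least fixpoint, start Z0 = {1, 2, 3, 5}, add states with every successor in Z. Already a fixed point.
Sat(AF (~ack & halt)) = {1, 2, 3, 5}
EF (AF (~ack & halt)): least fixpoint, start Z0 = {1, 2, 3, 5}, add states with some successor in Z. Z1 = {1, 2, 3, 4, 5}; fixed.
Sat(EF (AF (~ack & halt))) = {1, 2, 3, 4, 5}
0 ∉ Sat(EF (AF (~ack & halt))) = {1, 2, 3, 4, 5}, so the formula does not hold at 0.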